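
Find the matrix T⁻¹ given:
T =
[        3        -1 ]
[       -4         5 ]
det(T) = 11
T⁻¹ =
[     5/11      1/11 ]
[     4/11      3/11 ]

For a 2×2 matrix T = [[a, b], [c, d]] with det(T) ≠ 0, T⁻¹ = (1/det(T)) * [[d, -b], [-c, a]].
det(T) = (3)*(5) - (-1)*(-4) = 15 - 4 = 11.
T⁻¹ = (1/11) * [[5, 1], [4, 3]].
Dividing each entry by 11 and reducing:
T⁻¹ =
[     5/11      1/11 ]
[     4/11      3/11 ]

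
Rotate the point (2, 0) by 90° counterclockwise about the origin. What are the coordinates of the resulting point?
(0, 2)

Rotation matrix R(θ) = [[cos θ, -sin θ], [sin θ, cos θ]]; for θ = 90°:
R = [[0, -1], [1, 0]]
Result: R × [2, 0]ᵀ = [0·2 + (-1)·0, 1·2 + (0)·0]ᵀ = (0, 2)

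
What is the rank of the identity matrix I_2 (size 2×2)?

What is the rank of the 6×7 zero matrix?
rank(I_2) = 2, rank(0) = 0

The identity I_2 has 2 columns that are the standard basis vectors e_1, …, e_2. These are linearly independent, so all 2 columns are pivots and rank(I_2) = 2.
The 6×7 zero matrix has every entry zero, so every row is the zero row and there are no pivots; rank(0) = 0.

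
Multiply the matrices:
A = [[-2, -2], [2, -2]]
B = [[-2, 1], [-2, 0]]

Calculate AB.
[[8, -2], [0, 2]]

Each entry (i,j) of AB = sum over k of A[i][k]*B[k][j].
(AB)[0][0] = (-2)*(-2) + (-2)*(-2) = 8
(AB)[0][1] = (-2)*(1) + (-2)*(0) = -2
(AB)[1][0] = (2)*(-2) + (-2)*(-2) = 0
(AB)[1][1] = (2)*(1) + (-2)*(0) = 2
AB = [[8, -2], [0, 2]]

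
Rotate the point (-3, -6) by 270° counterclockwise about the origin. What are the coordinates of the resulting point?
(-6, 3)

Rotation matrix R(θ) = [[cos θ, -sin θ], [sin θ, cos θ]]; for θ = 270°:
R = [[0, 1], [-1, 0]]
Result: R × [-3, -6]ᵀ = [0·-3 + (1)·-6, -1·-3 + (0)·-6]ᵀ = (-6, 3)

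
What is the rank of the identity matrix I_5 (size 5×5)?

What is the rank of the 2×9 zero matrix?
rank(I_5) = 5, rank(0) = 0

The identity I_5 has 5 columns that are the standard basis vectors e_1, …, e_5. These are linearly independent, so all 5 columns are pivots and rank(I_5) = 5.
The 2×9 zero matrix has every entry zero, so every row is the zero row and there are no pivots; rank(0) = 0.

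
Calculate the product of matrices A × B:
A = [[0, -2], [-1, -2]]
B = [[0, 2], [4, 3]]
[[-8, -6], [-8, -8]]

Matrix multiplication:
C[0][0] = 0×0 + -2×4 = -8
C[0][1] = 0×2 + -2×3 = -6
C[1][0] = -1×0 + -2×4 = -8
C[1][1] = -1×2 + -2×3 = -8
Result: [[-8, -6], [-8, -8]]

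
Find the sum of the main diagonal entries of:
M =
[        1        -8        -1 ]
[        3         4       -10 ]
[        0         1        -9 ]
tr(M) = 1 + 4 - 9 = -4

The trace of a square matrix is the sum of its diagonal entries.
Diagonal entries of M: M[0][0] = 1, M[1][1] = 4, M[2][2] = -9.
tr(M) = 1 + 4 - 9 = -4.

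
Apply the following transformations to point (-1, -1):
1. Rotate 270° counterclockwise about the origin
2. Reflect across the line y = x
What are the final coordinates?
(1, -1)

Step 1: Rotate 270° → (-1, 1)
Step 2: Reflect across the line y = x → (1, -1)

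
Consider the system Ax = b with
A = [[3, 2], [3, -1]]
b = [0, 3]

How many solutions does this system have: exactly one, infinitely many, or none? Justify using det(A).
Exactly one solution

Compute det(A) = (3)*(-1) - (2)*(3) = -9.
Because det(A) ≠ 0, A is invertible and Ax = b has a unique solution for every b (here x = A⁻¹ b).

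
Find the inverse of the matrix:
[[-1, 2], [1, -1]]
[[1, 2], [1, 1]]

For [[a,b],[c,d]], inverse = (1/det)·[[d,-b],[-c,a]]
det = -1·-1 - 2·1 = -1
Inverse = (1/-1)·[[-1, -2], [-1, -1]]
        = [[1, 2], [1, 1]]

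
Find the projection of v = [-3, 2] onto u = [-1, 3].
[-9/10, 27/10]

The projection of v onto u is proj_u(v) = ((v·u) / (u·u)) · u.
v·u = (-3)*(-1) + (2)*(3) = 9.
u·u = (-1)*(-1) + (3)*(3) = 10.
coefficient = 9 / 10 = 9/10.
proj_u(v) = 9/10 · [-1, 3] = [-9/10, 27/10].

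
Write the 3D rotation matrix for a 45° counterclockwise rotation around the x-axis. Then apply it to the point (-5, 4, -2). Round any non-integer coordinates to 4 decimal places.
R = [[1, 0, 0], [0, √2/2, -√2/2], [0, √2/2, √2/2]]; R·(-5, 4, -2) = (-5.0000, 4.2426, 1.4142)

Rotation matrix for 45° around x-axis:
cos(45°) = √2/2, sin(45°) = √2/2
R = [[1, 0, 0], [0, √2/2, -√2/2], [0, √2/2, √2/2]]
Apply to (-5, 4, -2): R·[-5, 4, -2]ᵀ = (-5.0000, 4.2426, 1.4142)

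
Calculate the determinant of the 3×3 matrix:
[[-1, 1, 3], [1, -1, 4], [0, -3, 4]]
-21

Expansion along first row:
det = -1·det([[-1,4],[-3,4]]) - 1·det([[1,4],[0,4]]) + 3·det([[1,-1],[0,-3]])
    = -1·(-1·4 - 4·-3) - 1·(1·4 - 4·0) + 3·(1·-3 - -1·0)
    = -1·8 - 1·4 + 3·-3
    = -8 + -4 + -9 = -21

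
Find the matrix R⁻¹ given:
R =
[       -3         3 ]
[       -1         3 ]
det(R) = -6
R⁻¹ =
[     -1/2       1/2 ]
[     -1/6       1/2 ]

For a 2×2 matrix R = [[a, b], [c, d]] with det(R) ≠ 0, R⁻¹ = (1/det(R)) * [[d, -b], [-c, a]].
det(R) = (-3)*(3) - (3)*(-1) = -9 + 3 = -6.
R⁻¹ = (1/-6) * [[3, -3], [1, -3]].
Dividing each entry by -6 and reducing:
R⁻¹ =
[     -1/2       1/2 ]
[     -1/6       1/2 ]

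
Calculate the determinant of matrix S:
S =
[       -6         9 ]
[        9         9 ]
det(S) = -135

For a 2×2 matrix [[a, b], [c, d]], det = a*d - b*c.
det(S) = (-6)*(9) - (9)*(9) = -54 - 81 = -135.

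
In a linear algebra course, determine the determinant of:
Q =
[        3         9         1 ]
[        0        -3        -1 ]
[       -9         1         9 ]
det(Q) = -24

Expand along row 0 (cofactor expansion): det(Q) = a*(e*i - f*h) - b*(d*i - f*g) + c*(d*h - e*g), where the 3×3 is [[a, b, c], [d, e, f], [g, h, i]].
Minor M_00 = (-3)*(9) - (-1)*(1) = -27 + 1 = -26.
Minor M_01 = (0)*(9) - (-1)*(-9) = 0 - 9 = -9.
Minor M_02 = (0)*(1) - (-3)*(-9) = 0 - 27 = -27.
det(Q) = (3)*(-26) - (9)*(-9) + (1)*(-27) = -78 + 81 - 27 = -24.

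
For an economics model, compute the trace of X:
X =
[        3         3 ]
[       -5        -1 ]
tr(X) = 3 - 1 = 2

The trace of a square matrix is the sum of its diagonal entries.
Diagonal entries of X: X[0][0] = 3, X[1][1] = -1.
tr(X) = 3 - 1 = 2.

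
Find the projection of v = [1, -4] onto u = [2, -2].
[5/2, -5/2]

The projection of v onto u is proj_u(v) = ((v·u) / (u·u)) · u.
v·u = (1)*(2) + (-4)*(-2) = 10.
u·u = (2)*(2) + (-2)*(-2) = 8.
coefficient = 10 / 8 = 5/4.
proj_u(v) = 5/4 · [2, -2] = [5/2, -5/2].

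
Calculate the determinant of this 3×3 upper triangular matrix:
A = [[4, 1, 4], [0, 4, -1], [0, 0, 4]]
64

The determinant of a triangular matrix is the product of its diagonal entries (the off-diagonal entries above the diagonal do not affect it).
det(A) = (4) * (4) * (4) = 64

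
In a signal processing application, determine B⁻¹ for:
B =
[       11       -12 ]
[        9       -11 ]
det(B) = -13
B⁻¹ =
[    11/13    -12/13 ]
[     9/13    -11/13 ]

For a 2×2 matrix B = [[a, b], [c, d]] with det(B) ≠ 0, B⁻¹ = (1/det(B)) * [[d, -b], [-c, a]].
det(B) = (11)*(-11) - (-12)*(9) = -121 + 108 = -13.
B⁻¹ = (1/-13) * [[-11, 12], [-9, 11]].
Dividing each entry by -13 and reducing:
B⁻¹ =
[    11/13    -12/13 ]
[     9/13    -11/13 ]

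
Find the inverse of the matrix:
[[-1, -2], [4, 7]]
[[7, 2], [-4, -1]]

For [[a,b],[c,d]], inverse = (1/det)·[[d,-b],[-c,a]]
det = -1·7 - -2·4 = 1
Inverse = (1/1)·[[7, 2], [-4, -1]]
        = [[7, 2], [-4, -1]]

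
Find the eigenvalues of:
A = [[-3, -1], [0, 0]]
λ = -3, 0

Solve det(A - λI) = 0. For a 2×2 matrix this is λ² - (trace)λ + det = 0.
trace(A) = -3 + 0 = -3.
det(A) = (-3)*(0) - (-1)*(0) = 0 - 0 = 0.
Characteristic equation: λ² - (-3)λ + (0) = 0.
Discriminant: (-3)² - 4*(0) = 9 - 0 = 9.
Roots: λ = (-3 ± √9) / 2 = -3, 0.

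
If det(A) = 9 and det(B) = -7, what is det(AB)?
-63

Use the multiplicative property of determinants: det(AB) = det(A)*det(B).
det(AB) = (9)*(-7) = -63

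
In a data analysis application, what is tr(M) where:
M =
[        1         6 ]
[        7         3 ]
tr(M) = 1 + 3 = 4

The trace of a square matrix is the sum of its diagonal entries.
Diagonal entries of M: M[0][0] = 1, M[1][1] = 3.
tr(M) = 1 + 3 = 4.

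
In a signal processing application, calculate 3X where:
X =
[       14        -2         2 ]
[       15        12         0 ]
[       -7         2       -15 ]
3X =
[       42        -6         6 ]
[       45        36         0 ]
[      -21         6       -45 ]

Scalar multiplication is elementwise: (3X)[i][j] = 3 * X[i][j].
  (3X)[0][0] = 3 * (14) = 42
  (3X)[0][1] = 3 * (-2) = -6
  (3X)[0][2] = 3 * (2) = 6
  (3X)[1][0] = 3 * (15) = 45
  (3X)[1][1] = 3 * (12) = 36
  (3X)[1][2] = 3 * (0) = 0
  (3X)[2][0] = 3 * (-7) = -21
  (3X)[2][1] = 3 * (2) = 6
  (3X)[2][2] = 3 * (-15) = -45
3X =
[       42        -6         6 ]
[       45        36         0 ]
[      -21         6       -45 ]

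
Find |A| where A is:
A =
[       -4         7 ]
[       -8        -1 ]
det(A) = 60

For a 2×2 matrix [[a, b], [c, d]], det = a*d - b*c.
det(A) = (-4)*(-1) - (7)*(-8) = 4 + 56 = 60.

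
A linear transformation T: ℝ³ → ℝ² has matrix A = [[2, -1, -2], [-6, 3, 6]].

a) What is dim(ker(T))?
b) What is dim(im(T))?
dim(ker) = 2, dim(im) = 1

Observe that row 2 = -3 × row 1 (so the rows are linearly dependent).
Thus rank(A) = 1 (only one linearly independent row).
dim(im(T)) = rank(A) = 1.
By the rank-nullity theorem applied to T: ℝ³ → ℝ², rank(A) + nullity(A) = 3 (the domain dimension), so dim(ker(T)) = 3 - 1 = 2.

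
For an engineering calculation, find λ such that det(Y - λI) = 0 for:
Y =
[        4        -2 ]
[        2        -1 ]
λ = 0, 3

Solve det(Y - λI) = 0. For a 2×2 matrix the characteristic equation is λ² - (trace)λ + det = 0.
trace(Y) = a + d = 4 - 1 = 3.
det(Y) = a*d - b*c = (4)*(-1) - (-2)*(2) = -4 + 4 = 0.
Characteristic equation: λ² - (3)λ + (0) = 0.
Discriminant = (3)² - 4*(0) = 9 - 0 = 9.
λ = (3 ± √9) / 2 = (3 ± 3) / 2 = 0, 3.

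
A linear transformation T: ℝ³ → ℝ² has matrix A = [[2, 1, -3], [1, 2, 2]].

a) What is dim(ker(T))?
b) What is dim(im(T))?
dim(ker) = 1, dim(im) = 2

The two rows are not scalar multiples of one another (no single k satisfies row 2 = k × row 1), so they are linearly independent.
Thus rank(A) = 2.
dim(im(T)) = rank(A) = 2.
By the rank-nullity theorem applied to T: ℝ³ → ℝ², rank(A) + nullity(A) = 3 (the domain dimension), so dim(ker(T)) = 3 - 2 = 1.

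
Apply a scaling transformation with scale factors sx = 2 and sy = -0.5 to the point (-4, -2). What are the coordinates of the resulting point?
(-8, 1.0)

Scaling matrix:
[[2, 0], [0, -0.50]]
Result: (-4 × 2, -2 × -0.5) = (-8, 1.0)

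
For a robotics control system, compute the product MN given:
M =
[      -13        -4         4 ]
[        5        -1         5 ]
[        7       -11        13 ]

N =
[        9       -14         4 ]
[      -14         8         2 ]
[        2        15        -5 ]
MN =
[      -53       210       -80 ]
[       69        -3        -7 ]
[      243         9       -59 ]

Matrix multiplication: (MN)[i][j] = sum over k of M[i][k] * N[k][j].
  (MN)[0][0] = (-13)*(9) + (-4)*(-14) + (4)*(2) = -53
  (MN)[0][1] = (-13)*(-14) + (-4)*(8) + (4)*(15) = 210
  (MN)[0][2] = (-13)*(4) + (-4)*(2) + (4)*(-5) = -80
  (MN)[1][0] = (5)*(9) + (-1)*(-14) + (5)*(2) = 69
  (MN)[1][1] = (5)*(-14) + (-1)*(8) + (5)*(15) = -3
  (MN)[1][2] = (5)*(4) + (-1)*(2) + (5)*(-5) = -7
  (MN)[2][0] = (7)*(9) + (-11)*(-14) + (13)*(2) = 243
  (MN)[2][1] = (7)*(-14) + (-11)*(8) + (13)*(15) = 9
  (MN)[2][2] = (7)*(4) + (-11)*(2) + (13)*(-5) = -59
MN =
[      -53       210       -80 ]
[       69        -3        -7 ]
[      243         9       -59 ]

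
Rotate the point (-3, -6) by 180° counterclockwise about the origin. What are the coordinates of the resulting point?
(3, 6)

Rotation matrix R(θ) = [[cos θ, -sin θ], [sin θ, cos θ]]; for θ = 180°:
R = [[-1, 0], [0, -1]]
Result: R × [-3, -6]ᵀ = [-1·-3 + (0)·-6, 0·-3 + (-1)·-6]ᵀ = (3, 6)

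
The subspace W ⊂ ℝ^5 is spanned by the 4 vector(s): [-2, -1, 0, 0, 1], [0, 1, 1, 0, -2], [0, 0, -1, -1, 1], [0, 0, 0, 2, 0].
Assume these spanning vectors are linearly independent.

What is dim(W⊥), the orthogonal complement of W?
dim(W⊥) = 1

For any subspace W of ℝ^n, dim(W) + dim(W⊥) = n (the whole-space dimension).
Here the given 4 vectors are linearly independent, so dim(W) = 4.
Thus dim(W⊥) = n - dim(W) = 5 - 4 = 1.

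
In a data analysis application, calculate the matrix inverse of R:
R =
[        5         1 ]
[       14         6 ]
det(R) = 16
R⁻¹ =
[      3/8     -1/16 ]
[     -7/8      5/16 ]

For a 2×2 matrix R = [[a, b], [c, d]] with det(R) ≠ 0, R⁻¹ = (1/det(R)) * [[d, -b], [-c, a]].
det(R) = (5)*(6) - (1)*(14) = 30 - 14 = 16.
R⁻¹ = (1/16) * [[6, -1], [-14, 5]].
Dividing each entry by 16 and reducing:
R⁻¹ =
[      3/8     -1/16 ]
[     -7/8      5/16 ]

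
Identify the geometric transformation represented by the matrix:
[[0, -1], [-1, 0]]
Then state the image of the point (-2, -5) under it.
reflection across the line y = -x; image of (-2, -5) is (5, 2)

This is a symmetric orthogonal matrix with determinant -1, which characterizes a reflection in ℝ².
The matrix [[0, -1], [-1, 0]] represents: reflection across the line y = -x.
Applying it to (-2, -5): [0·-2 + -1·-5, -1·-2 + 0·-5] = (5, 2).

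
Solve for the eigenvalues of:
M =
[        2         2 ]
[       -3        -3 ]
λ = -1, 0

Solve det(M - λI) = 0. For a 2×2 matrix the characteristic equation is λ² - (trace)λ + det = 0.
trace(M) = a + d = 2 - 3 = -1.
det(M) = a*d - b*c = (2)*(-3) - (2)*(-3) = -6 + 6 = 0.
Characteristic equation: λ² - (-1)λ + (0) = 0.
Discriminant = (-1)² - 4*(0) = 1 - 0 = 1.
λ = (-1 ± √1) / 2 = (-1 ± 1) / 2 = -1, 0.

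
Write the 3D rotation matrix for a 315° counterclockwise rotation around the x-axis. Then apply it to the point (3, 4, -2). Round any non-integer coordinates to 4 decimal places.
R = [[1, 0, 0], [0, √2/2, √2/2], [0, -√2/2, √2/2]]; R·(3, 4, -2) = (3.0000, 1.4142, -4.2426)

Rotation matrix for 315° around x-axis:
cos(315°) = √2/2, sin(315°) = -√2/2
R = [[1, 0, 0], [0, √2/2, √2/2], [0, -√2/2, √2/2]]
Apply to (3, 4, -2): R·[3, 4, -2]ᵀ = (3.0000, 1.4142, -4.2426)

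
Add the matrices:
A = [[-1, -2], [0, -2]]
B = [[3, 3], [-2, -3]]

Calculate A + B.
[[2, 1], [-2, -5]]

Add corresponding elements:
(-1)+(3)=2
(-2)+(3)=1
(0)+(-2)=-2
(-2)+(-3)=-5
A + B = [[2, 1], [-2, -5]]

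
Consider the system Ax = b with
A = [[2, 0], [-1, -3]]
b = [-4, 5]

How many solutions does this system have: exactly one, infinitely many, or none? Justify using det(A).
Exactly one solution

Compute det(A) = (2)*(-3) - (0)*(-1) = -6.
Because det(A) ≠ 0, A is invertible and Ax = b has a unique solution for every b (here x = A⁻¹ b).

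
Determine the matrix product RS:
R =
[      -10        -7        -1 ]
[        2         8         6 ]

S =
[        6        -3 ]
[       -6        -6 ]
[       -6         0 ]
RS =
[      -12        72 ]
[      -72       -54 ]

Matrix multiplication: (RS)[i][j] = sum over k of R[i][k] * S[k][j].
  (RS)[0][0] = (-10)*(6) + (-7)*(-6) + (-1)*(-6) = -12
  (RS)[0][1] = (-10)*(-3) + (-7)*(-6) + (-1)*(0) = 72
  (RS)[1][0] = (2)*(6) + (8)*(-6) + (6)*(-6) = -72
  (RS)[1][1] = (2)*(-3) + (8)*(-6) + (6)*(0) = -54
RS =
[      -12        72 ]
[      -72       -54 ]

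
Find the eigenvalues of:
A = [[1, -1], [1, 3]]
λ = 2, 2

Solve det(A - λI) = 0. For a 2×2 matrix this is λ² - (trace)λ + det = 0.
trace(A) = 1 + 3 = 4.
det(A) = (1)*(3) - (-1)*(1) = 3 + 1 = 4.
Characteristic equation: λ² - (4)λ + (4) = 0.
Discriminant: (4)² - 4*(4) = 16 - 16 = 0.
Roots: λ = (4 ± √0) / 2 = 2, 2.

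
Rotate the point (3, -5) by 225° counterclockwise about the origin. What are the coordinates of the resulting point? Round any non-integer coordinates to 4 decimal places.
(-5.6569, 1.4142)

Rotation matrix R(θ) = [[cos θ, -sin θ], [sin θ, cos θ]]; for θ = 225°:
R = [[-√2/2, √2/2], [-√2/2, -√2/2]]
Result: R × [3, -5]ᵀ = [-√2/2·3 + (√2/2)·-5, -√2/2·3 + (-√2/2)·-5]ᵀ = (-5.6569, 1.4142)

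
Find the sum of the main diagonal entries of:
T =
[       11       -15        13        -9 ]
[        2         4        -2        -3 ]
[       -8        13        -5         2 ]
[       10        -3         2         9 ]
tr(T) = 11 + 4 - 5 + 9 = 19

The trace of a square matrix is the sum of its diagonal entries.
Diagonal entries of T: T[0][0] = 11, T[1][1] = 4, T[2][2] = -5, T[3][3] = 9.
tr(T) = 11 + 4 - 5 + 9 = 19.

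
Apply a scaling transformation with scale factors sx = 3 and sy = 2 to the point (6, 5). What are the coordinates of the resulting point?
(18, 10)

Scaling matrix:
[[3, 0], [0, 2]]
Result: (6 × 3, 5 × 2) = (18, 10)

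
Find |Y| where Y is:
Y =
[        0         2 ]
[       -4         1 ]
det(Y) = 8

For a 2×2 matrix [[a, b], [c, d]], det = a*d - b*c.
det(Y) = (0)*(1) - (2)*(-4) = 0 + 8 = 8.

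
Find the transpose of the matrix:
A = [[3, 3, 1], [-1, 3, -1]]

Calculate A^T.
[[3, -1], [3, 3], [1, -1]]

The transpose sends entry (i,j) to (j,i); rows become columns.
Row 0 of A: [3, 3, 1] -> column 0 of A^T.
Row 1 of A: [-1, 3, -1] -> column 1 of A^T.
A^T = [[3, -1], [3, 3], [1, -1]]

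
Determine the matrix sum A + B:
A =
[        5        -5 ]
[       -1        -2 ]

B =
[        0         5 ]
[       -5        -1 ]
A + B =
[        5         0 ]
[       -6        -3 ]

Matrix addition is elementwise: (A+B)[i][j] = A[i][j] + B[i][j].
  (A+B)[0][0] = (5) + (0) = 5
  (A+B)[0][1] = (-5) + (5) = 0
  (A+B)[1][0] = (-1) + (-5) = -6
  (A+B)[1][1] = (-2) + (-1) = -3
A + B =
[        5         0 ]
[       -6        -3 ]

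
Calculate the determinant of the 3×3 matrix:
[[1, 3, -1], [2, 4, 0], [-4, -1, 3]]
-20

Expansion along first row:
det = 1·det([[4,0],[-1,3]]) - 3·det([[2,0],[-4,3]]) + -1·det([[2,4],[-4,-1]])
    = 1·(4·3 - 0·-1) - 3·(2·3 - 0·-4) + -1·(2·-1 - 4·-4)
    = 1·12 - 3·6 + -1·14
    = 12 + -18 + -14 = -20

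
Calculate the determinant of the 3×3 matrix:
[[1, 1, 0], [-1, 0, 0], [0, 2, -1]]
-1

Expansion along first row:
det = 1·det([[0,0],[2,-1]]) - 1·det([[-1,0],[0,-1]]) + 0·det([[-1,0],[0,2]])
    = 1·(0·-1 - 0·2) - 1·(-1·-1 - 0·0) + 0·(-1·2 - 0·0)
    = 1·0 - 1·1 + 0·-2
    = 0 + -1 + 0 = -1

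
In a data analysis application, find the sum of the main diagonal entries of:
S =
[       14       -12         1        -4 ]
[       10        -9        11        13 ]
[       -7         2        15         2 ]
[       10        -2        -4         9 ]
tr(S) = 14 - 9 + 15 + 9 = 29

The trace of a square matrix is the sum of its diagonal entries.
Diagonal entries of S: S[0][0] = 14, S[1][1] = -9, S[2][2] = 15, S[3][3] = 9.
tr(S) = 14 - 9 + 15 + 9 = 29.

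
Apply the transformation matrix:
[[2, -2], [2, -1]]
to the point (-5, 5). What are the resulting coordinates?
(-20, -15)

Matrix multiplication:
[[2, -2], [2, -1]] × [-5, 5]ᵀ
= [2×-5 + -2×5, 2×-5 + -1×5]ᵀ
= [-20.0000, -15.0000]ᵀ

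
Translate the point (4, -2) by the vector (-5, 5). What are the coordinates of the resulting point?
(-1, 3)

Translation by (-5, 5):
x' = 4 + -5 = -1
y' = -2 + 5 = 3
Homogeneous matrix: [[1, 0, -5], [0, 1, 5], [0, 0, 1]]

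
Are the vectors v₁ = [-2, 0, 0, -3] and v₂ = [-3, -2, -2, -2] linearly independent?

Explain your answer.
Yes, linearly independent

Two vectors are linearly dependent iff one is a scalar multiple of the other.
No single scalar k satisfies v₂ = k·v₁ (the ratios of corresponding entries disagree), so v₁ and v₂ are linearly independent.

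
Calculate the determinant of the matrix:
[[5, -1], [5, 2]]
15

For a 2×2 matrix [[a, b], [c, d]], det = ad - bc
det = (5)(2) - (-1)(5) = 10 - -5 = 15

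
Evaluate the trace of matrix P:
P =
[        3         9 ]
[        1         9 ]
tr(P) = 3 + 9 = 12

The trace of a square matrix is the sum of its diagonal entries.
Diagonal entries of P: P[0][0] = 3, P[1][1] = 9.
tr(P) = 3 + 9 = 12.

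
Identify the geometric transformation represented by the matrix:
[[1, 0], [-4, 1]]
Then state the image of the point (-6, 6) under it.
vertical shear with factor -4; image of (-6, 6) is (-6, 30)

The matrix [[1, 0], [k, 1]] sends (x, y) to (x, -4x + y), leaving the x-coordinate fixed: a vertical shear.
The matrix [[1, 0], [-4, 1]] represents: vertical shear with factor -4.
Applying it to (-6, 6): [1·-6 + 0·6, -4·-6 + 1·6] = (-6, 30).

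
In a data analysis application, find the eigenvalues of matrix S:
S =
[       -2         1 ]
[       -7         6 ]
λ = -1, 5

Solve det(S - λI) = 0. For a 2×2 matrix the characteristic equation is λ² - (trace)λ + det = 0.
trace(S) = a + d = -2 + 6 = 4.
det(S) = a*d - b*c = (-2)*(6) - (1)*(-7) = -12 + 7 = -5.
Characteristic equation: λ² - (4)λ + (-5) = 0.
Discriminant = (4)² - 4*(-5) = 16 + 20 = 36.
λ = (4 ± √36) / 2 = (4 ± 6) / 2 = -1, 5.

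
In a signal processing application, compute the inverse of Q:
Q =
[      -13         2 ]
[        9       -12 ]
det(Q) = 138
Q⁻¹ =
[    -2/23     -1/69 ]
[    -3/46   -13/138 ]

For a 2×2 matrix Q = [[a, b], [c, d]] with det(Q) ≠ 0, Q⁻¹ = (1/det(Q)) * [[d, -b], [-c, a]].
det(Q) = (-13)*(-12) - (2)*(9) = 156 - 18 = 138.
Q⁻¹ = (1/138) * [[-12, -2], [-9, -13]].
Dividing each entry by 138 and reducing:
Q⁻¹ =
[    -2/23     -1/69 ]
[    -3/46   -13/138 ]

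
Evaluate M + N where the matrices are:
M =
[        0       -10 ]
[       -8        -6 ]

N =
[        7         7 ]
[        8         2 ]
M + N =
[        7        -3 ]
[        0        -4 ]

Matrix addition is elementwise: (M+N)[i][j] = M[i][j] + N[i][j].
  (M+N)[0][0] = (0) + (7) = 7
  (M+N)[0][1] = (-10) + (7) = -3
  (M+N)[1][0] = (-8) + (8) = 0
  (M+N)[1][1] = (-6) + (2) = -4
M + N =
[        7        -3 ]
[        0        -4 ]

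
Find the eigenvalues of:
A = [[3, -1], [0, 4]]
λ = 3, 4

Solve det(A - λI) = 0. For a 2×2 matrix this is λ² - (trace)λ + det = 0.
trace(A) = 3 + 4 = 7.
det(A) = (3)*(4) - (-1)*(0) = 12 - 0 = 12.
Characteristic equation: λ² - (7)λ + (12) = 0.
Discriminant: (7)² - 4*(12) = 49 - 48 = 1.
Roots: λ = (7 ± √1) / 2 = 3, 4.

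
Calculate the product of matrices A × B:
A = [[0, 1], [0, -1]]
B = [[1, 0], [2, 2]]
[[2, 2], [-2, -2]]

Matrix multiplication:
C[0][0] = 0×1 + 1×2 = 2
C[0][1] = 0×0 + 1×2 = 2
C[1][0] = 0×1 + -1×2 = -2
C[1][1] = 0×0 + -1×2 = -2
Result: [[2, 2], [-2, -2]]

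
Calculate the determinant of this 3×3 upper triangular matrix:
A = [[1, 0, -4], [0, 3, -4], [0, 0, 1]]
3

The determinant of a triangular matrix is the product of its diagonal entries (the off-diagonal entries above the diagonal do not affect it).
det(A) = (1) * (3) * (1) = 3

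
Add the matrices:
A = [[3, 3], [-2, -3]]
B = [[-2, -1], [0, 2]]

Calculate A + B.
[[1, 2], [-2, -1]]

Add corresponding elements:
(3)+(-2)=1
(3)+(-1)=2
(-2)+(0)=-2
(-3)+(2)=-1
A + B = [[1, 2], [-2, -1]]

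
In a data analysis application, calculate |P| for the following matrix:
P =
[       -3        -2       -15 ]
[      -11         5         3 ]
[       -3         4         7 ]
det(P) = 230

Expand along row 0 (cofactor expansion): det(P) = a*(e*i - f*h) - b*(d*i - f*g) + c*(d*h - e*g), where the 3×3 is [[a, b, c], [d, e, f], [g, h, i]].
Minor M_00 = (5)*(7) - (3)*(4) = 35 - 12 = 23.
Minor M_01 = (-11)*(7) - (3)*(-3) = -77 + 9 = -68.
Minor M_02 = (-11)*(4) - (5)*(-3) = -44 + 15 = -29.
det(P) = (-3)*(23) - (-2)*(-68) + (-15)*(-29) = -69 - 136 + 435 = 230.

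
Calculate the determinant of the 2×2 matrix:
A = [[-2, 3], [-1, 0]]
3

For A = [[a, b], [c, d]], det(A) = a*d - b*c.
det(A) = (-2)*(0) - (3)*(-1) = 0 - -3 = 3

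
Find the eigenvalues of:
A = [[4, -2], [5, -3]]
λ = -1, 2

Solve det(A - λI) = 0. For a 2×2 matrix this is λ² - (trace)λ + det = 0.
trace(A) = 4 - 3 = 1.
det(A) = (4)*(-3) - (-2)*(5) = -12 + 10 = -2.
Characteristic equation: λ² - (1)λ + (-2) = 0.
Discriminant: (1)² - 4*(-2) = 1 + 8 = 9.
Roots: λ = (1 ± √9) / 2 = -1, 2.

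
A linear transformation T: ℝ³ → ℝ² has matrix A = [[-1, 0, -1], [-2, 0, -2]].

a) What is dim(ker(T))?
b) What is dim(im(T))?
dim(ker) = 2, dim(im) = 1

Observe that row 2 = 2 × row 1 (so the rows are linearly dependent).
Thus rank(A) = 1 (only one linearly independent row).
dim(im(T)) = rank(A) = 1.
By the rank-nullity theorem applied to T: ℝ³ → ℝ², rank(A) + nullity(A) = 3 (the domain dimension), so dim(ker(T)) = 3 - 1 = 2.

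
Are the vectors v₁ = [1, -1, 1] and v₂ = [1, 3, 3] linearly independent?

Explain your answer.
Yes, linearly independent

Two vectors are linearly dependent iff one is a scalar multiple of the other.
No single scalar k satisfies v₂ = k·v₁ (the ratios of corresponding entries disagree), so v₁ and v₂ are linearly independent.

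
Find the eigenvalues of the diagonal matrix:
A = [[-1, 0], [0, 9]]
λ₁ = -1, λ₂ = 9

The characteristic polynomial of A is det(A - λI) = (-1 - λ)(9 - λ) = 0.
The roots are λ = -1 and λ = 9, so the eigenvalues are the diagonal entries.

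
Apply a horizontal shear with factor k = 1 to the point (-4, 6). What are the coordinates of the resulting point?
(2, 6)

Shear matrix for horizontal shear with factor k = 1:
[[1, 1], [0, 1]]
Result: (-4, 6) → (2, 6)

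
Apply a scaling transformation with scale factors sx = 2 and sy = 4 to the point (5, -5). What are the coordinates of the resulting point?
(10, -20)

Scaling matrix:
[[2, 0], [0, 4]]
Result: (5 × 2, -5 × 4) = (10, -20)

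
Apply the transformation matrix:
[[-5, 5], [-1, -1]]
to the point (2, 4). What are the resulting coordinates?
(10, -6)

Matrix multiplication:
[[-5, 5], [-1, -1]] × [2, 4]ᵀ
= [-5×2 + 5×4, -1×2 + -1×4]ᵀ
= [10.0000, -6.0000]ᵀ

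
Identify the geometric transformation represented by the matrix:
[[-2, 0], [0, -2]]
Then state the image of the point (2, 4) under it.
uniform scaling by factor -2; image of (2, 4) is (-4, -8)

This is a diagonal matrix with equal entries -2, so it scales both axes by the same factor -2.
The matrix [[-2, 0], [0, -2]] represents: uniform scaling by factor -2.
Applying it to (2, 4): [-2·2 + 0·4, 0·2 + -2·4] = (-4, -8).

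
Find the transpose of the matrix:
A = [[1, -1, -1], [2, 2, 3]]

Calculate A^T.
[[1, 2], [-1, 2], [-1, 3]]

The transpose sends entry (i,j) to (j,i); rows become columns.
Row 0 of A: [1, -1, -1] -> column 0 of A^T.
Row 1 of A: [2, 2, 3] -> column 1 of A^T.
A^T = [[1, 2], [-1, 2], [-1, 3]]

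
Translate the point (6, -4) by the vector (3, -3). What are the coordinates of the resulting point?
(9, -7)

Translation by (3, -3):
x' = 6 + 3 = 9
y' = -4 + -3 = -7
Homogeneous matrix: [[1, 0, 3], [0, 1, -3], [0, 0, 1]]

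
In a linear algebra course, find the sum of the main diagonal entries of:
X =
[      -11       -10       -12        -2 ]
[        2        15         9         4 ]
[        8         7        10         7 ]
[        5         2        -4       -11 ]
tr(X) = -11 + 15 + 10 - 11 = 3

The trace of a square matrix is the sum of its diagonal entries.
Diagonal entries of X: X[0][0] = -11, X[1][1] = 15, X[2][2] = 10, X[3][3] = -11.
tr(X) = -11 + 15 + 10 - 11 = 3.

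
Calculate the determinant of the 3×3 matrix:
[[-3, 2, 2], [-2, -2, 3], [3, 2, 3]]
70

Expansion along first row:
det = -3·det([[-2,3],[2,3]]) - 2·det([[-2,3],[3,3]]) + 2·det([[-2,-2],[3,2]])
    = -3·(-2·3 - 3·2) - 2·(-2·3 - 3·3) + 2·(-2·2 - -2·3)
    = -3·-12 - 2·-15 + 2·2
    = 36 + 30 + 4 = 70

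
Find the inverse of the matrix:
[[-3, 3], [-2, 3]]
[[-1, 1], [-2/3, 1]]

For [[a,b],[c,d]], inverse = (1/det)·[[d,-b],[-c,a]]
det = -3·3 - 3·-2 = -3
Inverse = (1/-3)·[[3, -3], [2, -3]]
        = [[-1, 1], [-2/3, 1]]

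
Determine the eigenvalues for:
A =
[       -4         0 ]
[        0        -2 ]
λ = -4, -2

Solve det(A - λI) = 0. For a 2×2 matrix the characteristic equation is λ² - (trace)λ + det = 0.
trace(A) = a + d = -4 - 2 = -6.
det(A) = a*d - b*c = (-4)*(-2) - (0)*(0) = 8 - 0 = 8.
Characteristic equation: λ² - (-6)λ + (8) = 0.
Discriminant = (-6)² - 4*(8) = 36 - 32 = 4.
λ = (-6 ± √4) / 2 = (-6 ± 2) / 2 = -4, -2.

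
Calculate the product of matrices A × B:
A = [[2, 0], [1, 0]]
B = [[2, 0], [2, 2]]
[[4, 0], [2, 0]]

Matrix multiplication:
C[0][0] = 2×2 + 0×2 = 4
C[0][1] = 2×0 + 0×2 = 0
C[1][0] = 1×2 + 0×2 = 2
C[1][1] = 1×0 + 0×2 = 0
Result: [[4, 0], [2, 0]]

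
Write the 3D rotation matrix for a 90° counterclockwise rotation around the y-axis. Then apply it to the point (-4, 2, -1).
R = [[0, 0, 1], [0, 1, 0], [-1, 0, 0]]; R·(-4, 2, -1) = (-1, 2, 4)

Rotation matrix for 90° around y-axis:
cos(90°) = 0, sin(90°) = 1
R = [[0, 0, 1], [0, 1, 0], [-1, 0, 0]]
Apply to (-4, 2, -1): R·[-4, 2, -1]ᵀ = (-1, 2, 4)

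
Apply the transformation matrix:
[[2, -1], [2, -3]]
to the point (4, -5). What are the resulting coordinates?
(13, 23)

Matrix multiplication:
[[2, -1], [2, -3]] × [4, -5]ᵀ
= [2×4 + -1×-5, 2×4 + -3×-5]ᵀ
= [13.0000, 23.0000]ᵀ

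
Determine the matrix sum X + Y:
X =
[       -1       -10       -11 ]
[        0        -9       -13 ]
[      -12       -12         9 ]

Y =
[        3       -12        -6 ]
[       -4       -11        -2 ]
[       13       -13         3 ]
X + Y =
[        2       -22       -17 ]
[       -4       -20       -15 ]
[        1       -25        12 ]

Matrix addition is elementwise: (X+Y)[i][j] = X[i][j] + Y[i][j].
  (X+Y)[0][0] = (-1) + (3) = 2
  (X+Y)[0][1] = (-10) + (-12) = -22
  (X+Y)[0][2] = (-11) + (-6) = -17
  (X+Y)[1][0] = (0) + (-4) = -4
  (X+Y)[1][1] = (-9) + (-11) = -20
  (X+Y)[1][2] = (-13) + (-2) = -15
  (X+Y)[2][0] = (-12) + (13) = 1
  (X+Y)[2][1] = (-12) + (-13) = -25
  (X+Y)[2][2] = (9) + (3) = 12
X + Y =
[        2       -22       -17 ]
[       -4       -20       -15 ]
[        1       -25        12 ]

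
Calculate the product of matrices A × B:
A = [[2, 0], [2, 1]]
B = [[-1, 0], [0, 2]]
[[-2, 0], [-2, 2]]

Matrix multiplication:
C[0][0] = 2×-1 + 0×0 = -2
C[0][1] = 2×0 + 0×2 = 0
C[1][0] = 2×-1 + 1×0 = -2
C[1][1] = 2×0 + 1×2 = 2
Result: [[-2, 0], [-2, 2]]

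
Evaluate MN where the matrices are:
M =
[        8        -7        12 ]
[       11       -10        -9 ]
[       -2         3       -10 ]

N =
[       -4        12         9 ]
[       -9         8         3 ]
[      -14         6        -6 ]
MN =
[     -137       112       -21 ]
[      172        -2       123 ]
[      121       -60        51 ]

Matrix multiplication: (MN)[i][j] = sum over k of M[i][k] * N[k][j].
  (MN)[0][0] = (8)*(-4) + (-7)*(-9) + (12)*(-14) = -137
  (MN)[0][1] = (8)*(12) + (-7)*(8) + (12)*(6) = 112
  (MN)[0][2] = (8)*(9) + (-7)*(3) + (12)*(-6) = -21
  (MN)[1][0] = (11)*(-4) + (-10)*(-9) + (-9)*(-14) = 172
  (MN)[1][1] = (11)*(12) + (-10)*(8) + (-9)*(6) = -2
  (MN)[1][2] = (11)*(9) + (-10)*(3) + (-9)*(-6) = 123
  (MN)[2][0] = (-2)*(-4) + (3)*(-9) + (-10)*(-14) = 121
  (MN)[2][1] = (-2)*(12) + (3)*(8) + (-10)*(6) = -60
  (MN)[2][2] = (-2)*(9) + (3)*(3) + (-10)*(-6) = 51
MN =
[     -137       112       -21 ]
[      172        -2       123 ]
[      121       -60        51 ]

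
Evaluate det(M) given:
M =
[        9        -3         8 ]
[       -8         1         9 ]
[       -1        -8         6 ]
det(M) = 1105

Expand along row 0 (cofactor expansion): det(M) = a*(e*i - f*h) - b*(d*i - f*g) + c*(d*h - e*g), where the 3×3 is [[a, b, c], [d, e, f], [g, h, i]].
Minor M_00 = (1)*(6) - (9)*(-8) = 6 + 72 = 78.
Minor M_01 = (-8)*(6) - (9)*(-1) = -48 + 9 = -39.
Minor M_02 = (-8)*(-8) - (1)*(-1) = 64 + 1 = 65.
det(M) = (9)*(78) - (-3)*(-39) + (8)*(65) = 702 - 117 + 520 = 1105.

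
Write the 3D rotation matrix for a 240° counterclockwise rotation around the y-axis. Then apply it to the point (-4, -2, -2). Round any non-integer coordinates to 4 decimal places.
R = [[-1/2, 0, -√3/2], [0, 1, 0], [√3/2, 0, -1/2]]; R·(-4, -2, -2) = (3.7321, -2.0000, -2.4641)

Rotation matrix for 240° around y-axis:
cos(240°) = -1/2, sin(240°) = -√3/2
R = [[-1/2, 0, -√3/2], [0, 1, 0], [√3/2, 0, -1/2]]
Apply to (-4, -2, -2): R·[-4, -2, -2]ᵀ = (3.7321, -2.0000, -2.4641)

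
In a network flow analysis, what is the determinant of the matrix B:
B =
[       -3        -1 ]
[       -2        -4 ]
det(B) = 10

For a 2×2 matrix [[a, b], [c, d]], det = a*d - b*c.
det(B) = (-3)*(-4) - (-1)*(-2) = 12 - 2 = 10.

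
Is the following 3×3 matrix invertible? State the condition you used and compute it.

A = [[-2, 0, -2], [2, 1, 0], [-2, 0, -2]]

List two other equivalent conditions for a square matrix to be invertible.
No, not invertible; det(A) = 0 (two rows are equal, so the rows are linearly dependent). Equivalent conditions (failing for this A): rank(A) < 3; Ax = 0 has non-trivial solutions; 0 is an eigenvalue; the columns are linearly dependent.

To check invertibility, compute det(A).
In this matrix, row 0 and the last row are identical, so one row is a scalar multiple of another and the rows are linearly dependent.
A matrix with linearly dependent rows has det = 0 and is not invertible.
Equivalent failed conditions:
- rank(A) < 3.
- Ax = 0 has non-trivial solutions.
- 0 is an eigenvalue.
- The columns are linearly dependent.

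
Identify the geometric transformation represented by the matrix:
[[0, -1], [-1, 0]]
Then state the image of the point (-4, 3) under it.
reflection across the line y = -x; image of (-4, 3) is (-3, 4)

This is a symmetric orthogonal matrix with determinant -1, which characterizes a reflection in ℝ².
The matrix [[0, -1], [-1, 0]] represents: reflection across the line y = -x.
Applying it to (-4, 3): [0·-4 + -1·3, -1·-4 + 0·3] = (-3, 4).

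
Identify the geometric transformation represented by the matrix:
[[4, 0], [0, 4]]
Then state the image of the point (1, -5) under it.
uniform scaling by factor 4; image of (1, -5) is (4, -20)

This is a diagonal matrix with equal entries 4, so it scales both axes by the same factor 4.
The matrix [[4, 0], [0, 4]] represents: uniform scaling by factor 4.
Applying it to (1, -5): [4·1 + 0·-5, 0·1 + 4·-5] = (4, -20).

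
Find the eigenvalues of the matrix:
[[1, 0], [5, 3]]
λ = 1 and λ = 3

Characteristic equation: det(A - λI) = 0
λ² - (trace)λ + (det) = 0
λ² - (4)λ + (3) = 0
λ² - 4λ + 3 = 0
Solving: λ = 1, 3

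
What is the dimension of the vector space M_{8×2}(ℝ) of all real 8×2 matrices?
Dimension = 16

A real 8×2 matrix is determined by its 8·2 = 16 independent entries.
A standard basis is {E_ij : 1 ≤ i ≤ 8, 1 ≤ j ≤ 2}, where E_ij has a 1 in position (i, j) and 0 elsewhere — there are 16 such matrices, and they are linearly independent and span M_{8×2}(ℝ).
Therefore dim(M_{8×2}(ℝ)) = 16.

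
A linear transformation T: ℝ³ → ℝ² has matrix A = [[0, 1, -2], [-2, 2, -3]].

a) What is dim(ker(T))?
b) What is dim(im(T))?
dim(ker) = 1, dim(im) = 2

The two rows are not scalar multiples of one another (no single k satisfies row 2 = k × row 1), so they are linearly independent.
Thus rank(A) = 2.
dim(im(T)) = rank(A) = 2.
By the rank-nullity theorem applied to T: ℝ³ → ℝ², rank(A) + nullity(A) = 3 (the domain dimension), so dim(ker(T)) = 3 - 2 = 1.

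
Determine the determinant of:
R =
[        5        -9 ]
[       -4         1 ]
det(R) = -31

For a 2×2 matrix [[a, b], [c, d]], det = a*d - b*c.
det(R) = (5)*(1) - (-9)*(-4) = 5 - 36 = -31.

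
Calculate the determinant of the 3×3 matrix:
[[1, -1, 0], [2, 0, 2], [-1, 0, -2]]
-2

Expansion along first row:
det = 1·det([[0,2],[0,-2]]) - -1·det([[2,2],[-1,-2]]) + 0·det([[2,0],[-1,0]])
    = 1·(0·-2 - 2·0) - -1·(2·-2 - 2·-1) + 0·(2·0 - 0·-1)
    = 1·0 - -1·-2 + 0·0
    = 0 + -2 + 0 = -2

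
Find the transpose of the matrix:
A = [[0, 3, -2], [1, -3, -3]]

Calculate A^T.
[[0, 1], [3, -3], [-2, -3]]

The transpose sends entry (i,j) to (j,i); rows become columns.
Row 0 of A: [0, 3, -2] -> column 0 of A^T.
Row 1 of A: [1, -3, -3] -> column 1 of A^T.
A^T = [[0, 1], [3, -3], [-2, -3]]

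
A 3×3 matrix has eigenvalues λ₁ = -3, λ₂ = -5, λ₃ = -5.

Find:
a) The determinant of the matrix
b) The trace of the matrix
det = -75, trace = -13

Two standard eigenvalue identities:
- det(A) equals the product of the eigenvalues (counted with multiplicity).
- trace(A) equals the sum of the eigenvalues.
det(A) = (-3)*(-5)*(-5) = -75.
trace(A) = -3 - 5 - 5 = -13.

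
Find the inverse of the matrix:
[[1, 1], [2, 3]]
[[3, -1], [-2, 1]]

For [[a,b],[c,d]], inverse = (1/det)·[[d,-b],[-c,a]]
det = 1·3 - 1·2 = 1
Inverse = (1/1)·[[3, -1], [-2, 1]]
        = [[3, -1], [-2, 1]]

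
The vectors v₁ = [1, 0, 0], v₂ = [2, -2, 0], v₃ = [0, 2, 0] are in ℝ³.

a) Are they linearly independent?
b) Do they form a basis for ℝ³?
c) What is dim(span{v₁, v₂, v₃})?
Not independent, not a basis, dim(span) = 2

Check whether v₃ can be written as a linear combination of v₁ and v₂.
v₃ = (2)·v₁ + (-1)·v₂ = [0, 2, 0], so the three vectors are linearly dependent.
Thus they do not form a basis for ℝ³, and dim(span{v₁, v₂, v₃}) = 2 (spanned by v₁ and v₂).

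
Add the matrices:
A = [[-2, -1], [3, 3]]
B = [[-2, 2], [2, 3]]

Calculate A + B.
[[-4, 1], [5, 6]]

Add corresponding elements:
(-2)+(-2)=-4
(-1)+(2)=1
(3)+(2)=5
(3)+(3)=6
A + B = [[-4, 1], [5, 6]]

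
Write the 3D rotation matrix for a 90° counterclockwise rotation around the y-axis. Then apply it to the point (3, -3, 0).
R = [[0, 0, 1], [0, 1, 0], [-1, 0, 0]]; R·(3, -3, 0) = (0, -3, -3)

Rotation matrix for 90° around y-axis:
cos(90°) = 0, sin(90°) = 1
R = [[0, 0, 1], [0, 1, 0], [-1, 0, 0]]
Apply to (3, -3, 0): R·[3, -3, 0]ᵀ = (0, -3, -3)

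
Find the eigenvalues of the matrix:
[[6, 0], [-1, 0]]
λ = 0 and λ = 6

Characteristic equation: det(A - λI) = 0
λ² - (trace)λ + (det) = 0
λ² - (6)λ + (0) = 0
λ² - 6λ + 0 = 0
Solving: λ = 0, 6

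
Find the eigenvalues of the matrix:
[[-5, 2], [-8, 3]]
λ = -1 and λ = -1

Characteristic equation: det(A - λI) = 0
λ² - (trace)λ + (det) = 0
λ² - (-2)λ + (1) = 0
λ² + 2λ + 1 = 0
Solving: λ = -1, -1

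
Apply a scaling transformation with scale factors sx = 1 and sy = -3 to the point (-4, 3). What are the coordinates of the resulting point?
(-4, -9)

Scaling matrix:
[[1, 0], [0, -3]]
Result: (-4 × 1, 3 × -3) = (-4, -9)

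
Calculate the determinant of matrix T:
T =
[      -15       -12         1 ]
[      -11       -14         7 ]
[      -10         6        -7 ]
det(T) = 718

Expand along row 0 (cofactor expansion): det(T) = a*(e*i - f*h) - b*(d*i - f*g) + c*(d*h - e*g), where the 3×3 is [[a, b, c], [d, e, f], [g, h, i]].
Minor M_00 = (-14)*(-7) - (7)*(6) = 98 - 42 = 56.
Minor M_01 = (-11)*(-7) - (7)*(-10) = 77 + 70 = 147.
Minor M_02 = (-11)*(6) - (-14)*(-10) = -66 - 140 = -206.
det(T) = (-15)*(56) - (-12)*(147) + (1)*(-206) = -840 + 1764 - 206 = 718.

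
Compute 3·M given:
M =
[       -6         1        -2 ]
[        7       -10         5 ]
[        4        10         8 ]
3M =
[      -18         3        -6 ]
[       21       -30        15 ]
[       12        30        24 ]

Scalar multiplication is elementwise: (3M)[i][j] = 3 * M[i][j].
  (3M)[0][0] = 3 * (-6) = -18
  (3M)[0][1] = 3 * (1) = 3
  (3M)[0][2] = 3 * (-2) = -6
  (3M)[1][0] = 3 * (7) = 21
  (3M)[1][1] = 3 * (-10) = -30
  (3M)[1][2] = 3 * (5) = 15
  (3M)[2][0] = 3 * (4) = 12
  (3M)[2][1] = 3 * (10) = 30
  (3M)[2][2] = 3 * (8) = 24
3M =
[      -18         3        -6 ]
[       21       -30        15 ]
[       12        30        24 ]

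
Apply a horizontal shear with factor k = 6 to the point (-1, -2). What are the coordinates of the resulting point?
(-13, -2)

Shear matrix for horizontal shear with factor k = 6:
[[1, 6], [0, 1]]
Result: (-1, -2) → (-13, -2)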